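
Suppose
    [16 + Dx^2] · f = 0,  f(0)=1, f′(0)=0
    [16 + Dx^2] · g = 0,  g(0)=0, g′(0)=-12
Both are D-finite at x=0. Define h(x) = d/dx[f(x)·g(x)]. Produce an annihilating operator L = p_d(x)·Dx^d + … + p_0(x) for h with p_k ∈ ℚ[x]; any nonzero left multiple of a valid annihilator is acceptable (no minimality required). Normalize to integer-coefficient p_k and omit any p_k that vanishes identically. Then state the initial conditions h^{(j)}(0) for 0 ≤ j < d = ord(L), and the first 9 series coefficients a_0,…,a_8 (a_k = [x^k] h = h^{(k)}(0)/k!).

L = 64 + Dx^2  (order 2).
h: a_k = -12, 0, 384, 0, -2048, 0, 65536/15, 0, -524288/105, …
ICs: h(0) = -12, h′(0) = 0.

f: a_k = 1, 0, -8, 0, 32/3, 0, -256/45, 0, 512/315, …
g: a_k = 0, -12, 0, 32, 0, -128/5, 0, 1024/105, 0, …
L₀ := L_f ⊗_s L_g (sym. prod.), ord ≤ 4.
Differentiate: ansatz ord ≤ ord L₀ ⇒ L.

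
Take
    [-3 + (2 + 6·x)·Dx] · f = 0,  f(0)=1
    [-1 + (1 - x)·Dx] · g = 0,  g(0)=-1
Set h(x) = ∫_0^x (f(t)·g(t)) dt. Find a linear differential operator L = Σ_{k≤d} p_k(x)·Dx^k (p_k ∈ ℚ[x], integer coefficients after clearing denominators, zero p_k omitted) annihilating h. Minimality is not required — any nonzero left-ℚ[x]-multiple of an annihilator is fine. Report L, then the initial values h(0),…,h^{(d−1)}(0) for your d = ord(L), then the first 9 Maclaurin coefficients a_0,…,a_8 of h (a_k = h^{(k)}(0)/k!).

f: a_k = 1, 3/2, -9/8, 27/16, -405/128, 1701/256, -15309/1024, 72171/2048, -2814669/32768, …
g: a_k = -1, -1, -1, -1, -1, -1, -1, -1, -1, …
Sym-product of L_f,L_g gives L₀ (≤ ord 1).
h=∫h₀ ⇒ L = L₀·Dx.
L = (5 + 3·x)·Dx + (-2 - 4·x + 6·x^2)·Dx^2  (order 2).
h: a_k = 0, -1, -5/4, -11/24, -49/64, 13/640, -1675/1536, 8609/7168, -54953/16384, …
ICs: h(0) = 0, h′(0) = -1.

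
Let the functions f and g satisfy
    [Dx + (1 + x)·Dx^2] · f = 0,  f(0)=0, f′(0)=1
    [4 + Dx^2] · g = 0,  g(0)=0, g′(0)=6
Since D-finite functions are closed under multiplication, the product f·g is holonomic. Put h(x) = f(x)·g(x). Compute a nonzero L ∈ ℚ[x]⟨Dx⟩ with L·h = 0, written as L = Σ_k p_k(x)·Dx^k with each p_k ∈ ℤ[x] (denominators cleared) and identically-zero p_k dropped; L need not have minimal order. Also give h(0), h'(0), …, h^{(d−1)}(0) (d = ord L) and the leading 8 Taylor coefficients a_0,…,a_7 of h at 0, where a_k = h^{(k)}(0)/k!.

L = (168 + 864·x + 1456·x^2 + 1024·x^3 + 256·x^4) + (112 + 368·x + 384·x^2 + 128·x^3)·Dx + (102 + 464·x + 744·x^2 + 512·x^3 + 128·x^4)·Dx^2 + (28 + 92·x + 96·x^2 + 32·x^3)·Dx^3 + (15 + 62·x + 95·x^2 + 64·x^3 + 16·x^4)·Dx^4  (order 4).
h: a_k = 0, 0, 6, -3, -2, 1/2, 2/3, -2/5, …
ICs: h(0) = 0, h′(0) = 0, h′′(0) = 12, h′′′(0) = -18.

f: a_k = 0, 1, -1/2, 1/3, -1/4, 1/5, -1/6, 1/7, …
g: a_k = 0, 6, 0, -4, 0, 4/5, 0, -8/105, …
Product ⇒ symmetric product L₀, ord ≤ 4.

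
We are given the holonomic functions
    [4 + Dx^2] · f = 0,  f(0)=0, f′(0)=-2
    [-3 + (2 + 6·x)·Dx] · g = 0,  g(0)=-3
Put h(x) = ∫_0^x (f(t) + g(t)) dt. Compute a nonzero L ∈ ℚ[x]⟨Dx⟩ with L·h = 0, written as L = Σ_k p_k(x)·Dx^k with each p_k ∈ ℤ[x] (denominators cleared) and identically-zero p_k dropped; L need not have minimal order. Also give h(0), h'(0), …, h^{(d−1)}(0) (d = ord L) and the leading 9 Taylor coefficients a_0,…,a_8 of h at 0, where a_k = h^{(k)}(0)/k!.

f: a_k = 0, -2, 0, 4/3, 0, -4/15, 0, 8/315, 0, …
g: a_k = -3, -9/2, 27/8, -81/16, 1215/128, -5103/256, 45927/1024, -216513/2048, 8444007/32768, …
L₀ := lclm(L_f,L_g); ord L₀ ≤ 2+1.
h=∫h₀ ⇒ L = L₀·Dx.
L = (-516 - 1152·x - 1728·x^2)·Dx + (56 + 936·x + 3456·x^2 + 3456·x^3)·Dx^2 + (-129 - 288·x - 432·x^2)·Dx^3 + (14 + 234·x + 864·x^2 + 864·x^3)·Dx^4  (order 4).
h: a_k = 0, -3, -13/4, 9/8, -179/192, 243/128, -77569/23040, 6561/1024, -68185211/5160960, …
ICs: h(0) = 0, h′(0) = -3, h′′(0) = -13/2, h′′′(0) = 27/4.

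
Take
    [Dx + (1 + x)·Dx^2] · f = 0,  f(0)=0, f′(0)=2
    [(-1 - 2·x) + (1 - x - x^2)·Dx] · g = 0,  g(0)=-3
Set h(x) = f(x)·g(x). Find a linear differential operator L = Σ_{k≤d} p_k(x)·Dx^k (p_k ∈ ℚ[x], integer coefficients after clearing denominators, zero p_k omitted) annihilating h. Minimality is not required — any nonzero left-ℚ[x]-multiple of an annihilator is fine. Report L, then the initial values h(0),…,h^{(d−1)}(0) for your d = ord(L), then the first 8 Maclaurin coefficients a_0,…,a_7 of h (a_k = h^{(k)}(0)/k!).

L = (3 + 4·x) + (1 + 7·x + 5·x^2)·Dx + (-1 + 2·x^2 + x^3)·Dx^2  (order 2).
h: a_k = 0, -6, -3, -11, -25/2, -247/10, -181/5, -4323/70, …
ICs: h(0) = 0, h′(0) = -6.

f: a_k = 0, 2, -1, 2/3, -1/2, 2/5, -1/3, 2/7, …
g: a_k = -3, -3, -6, -9, -15, -24, -39, -63, …
L₀ := L_f ⊗_s L_g (sym. prod.), ord ≤ 2.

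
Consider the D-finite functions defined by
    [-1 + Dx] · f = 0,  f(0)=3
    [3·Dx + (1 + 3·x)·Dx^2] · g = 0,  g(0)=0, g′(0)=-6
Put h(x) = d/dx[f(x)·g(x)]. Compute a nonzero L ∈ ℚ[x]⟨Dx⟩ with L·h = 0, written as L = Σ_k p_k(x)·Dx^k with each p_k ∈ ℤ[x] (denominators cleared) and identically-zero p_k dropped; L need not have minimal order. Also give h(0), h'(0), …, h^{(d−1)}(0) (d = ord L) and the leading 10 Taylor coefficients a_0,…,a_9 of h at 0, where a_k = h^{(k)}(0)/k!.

L = (13 - 12·x + 9·x^2) + (-11 + 15·x - 18·x^2)·Dx + (-2 - 3·x + 9·x^2)·Dx^2  (order 2).
h: a_k = -18, 18, -108, 312, -3867/4, 11763/4, -44561/5, 134669/5, -36401877/448, 4935863537/20160, …
ICs: h(0) = -18, h′(0) = 18.

f: a_k = 3, 3, 3/2, 1/2, 1/8, 1/40, 1/240, 1/1680, 1/13440, 1/120960, …
g: a_k = 0, -6, 9, -18, 81/2, -486/5, 243, -4374/7, 6561/4, -4374, …
f·g: L₀ = L_f ⊗_s L_g, ord ≤ 1·2.
h=h₀': d/dx-closure on L₀ ⇒ L.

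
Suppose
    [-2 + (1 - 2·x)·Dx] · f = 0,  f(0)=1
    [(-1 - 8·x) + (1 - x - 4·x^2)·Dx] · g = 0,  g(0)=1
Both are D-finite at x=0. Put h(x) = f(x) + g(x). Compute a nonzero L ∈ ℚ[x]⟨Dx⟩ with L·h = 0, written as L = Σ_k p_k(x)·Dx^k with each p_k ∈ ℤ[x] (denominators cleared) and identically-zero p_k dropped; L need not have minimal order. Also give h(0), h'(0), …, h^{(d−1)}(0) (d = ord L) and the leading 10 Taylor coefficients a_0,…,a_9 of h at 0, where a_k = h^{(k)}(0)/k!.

L = (12 - 48·x + 192·x^2 - 128·x^3) + (-2 - 96·x^2 + 352·x^3 - 256·x^4)·Dx + (-1 + 11·x - 30·x^2 + 80·x^4 - 64·x^5)·Dx^2  (order 2).
h: a_k = 2, 3, 9, 17, 45, 97, 245, 569, 1421, 3441, …
ICs: h(0) = 2, h′(0) = 3.

f: a_k = 1, 2, 4, 8, 16, 32, 64, 128, 256, 512, …
g: a_k = 1, 1, 5, 9, 29, 65, 181, 441, 1165, 2929, …
L₀ := lclm(L_f,L_g); ord L₀ ≤ 1+1.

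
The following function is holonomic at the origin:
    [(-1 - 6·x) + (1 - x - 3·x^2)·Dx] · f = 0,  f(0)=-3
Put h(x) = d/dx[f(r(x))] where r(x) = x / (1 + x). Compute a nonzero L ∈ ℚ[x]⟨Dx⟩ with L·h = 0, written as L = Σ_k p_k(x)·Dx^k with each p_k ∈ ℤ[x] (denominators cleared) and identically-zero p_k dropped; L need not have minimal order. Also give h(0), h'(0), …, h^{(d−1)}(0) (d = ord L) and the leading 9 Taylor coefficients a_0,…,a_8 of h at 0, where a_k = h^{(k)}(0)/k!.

f: a_k = -3, -3, -12, -21, -57, -120, -291, -651, -1524, …
Substitute x→r, Dx→(1/r')Dx; clear ⇒ L₀.
Differentiate: ansatz ord ≤ ord L₀ ⇒ L.
L = (6 + 18·x + 72·x^2 + 42·x^3) + (-1 - 9·x - 12·x^2 + 17·x^3 + 21·x^4)·Dx  (order 1).
h: a_k = -3, -18, 0, -108, 135, -648, 1323, -4104, 9720, …
ICs: h(0) = -3.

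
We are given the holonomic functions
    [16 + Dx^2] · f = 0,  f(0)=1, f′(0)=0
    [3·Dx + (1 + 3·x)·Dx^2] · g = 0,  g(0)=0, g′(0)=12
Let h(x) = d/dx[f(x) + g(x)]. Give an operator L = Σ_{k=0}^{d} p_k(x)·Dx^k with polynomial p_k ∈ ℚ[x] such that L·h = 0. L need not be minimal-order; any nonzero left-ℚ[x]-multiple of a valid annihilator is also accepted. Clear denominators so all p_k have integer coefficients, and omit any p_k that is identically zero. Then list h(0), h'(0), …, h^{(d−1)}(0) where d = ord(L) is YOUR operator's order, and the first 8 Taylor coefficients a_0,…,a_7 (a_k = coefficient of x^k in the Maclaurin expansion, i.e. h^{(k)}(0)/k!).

L = (1680 + 2304·x + 3456·x^2) + (272 + 1584·x + 3456·x^2 + 3456·x^3)·Dx + (105 + 144·x + 216·x^2)·Dx^2 + (17 + 99·x + 216·x^2 + 216·x^3)·Dx^3  (order 3).
h: a_k = 12, -52, 108, -844/3, 972, -44252/15, 8748, -8262764/315, …
ICs: h(0) = 12, h′(0) = -52, h′′(0) = 216.

f: a_k = 1, 0, -8, 0, 32/3, 0, -256/45, 0, …
g: a_k = 0, 12, -18, 36, -81, 972/5, -486, 8748/7, …
L₀ := lclm(L_f,L_g); ord L₀ ≤ 2+2.
h=h₀': d/dx-closure on L₀ ⇒ L.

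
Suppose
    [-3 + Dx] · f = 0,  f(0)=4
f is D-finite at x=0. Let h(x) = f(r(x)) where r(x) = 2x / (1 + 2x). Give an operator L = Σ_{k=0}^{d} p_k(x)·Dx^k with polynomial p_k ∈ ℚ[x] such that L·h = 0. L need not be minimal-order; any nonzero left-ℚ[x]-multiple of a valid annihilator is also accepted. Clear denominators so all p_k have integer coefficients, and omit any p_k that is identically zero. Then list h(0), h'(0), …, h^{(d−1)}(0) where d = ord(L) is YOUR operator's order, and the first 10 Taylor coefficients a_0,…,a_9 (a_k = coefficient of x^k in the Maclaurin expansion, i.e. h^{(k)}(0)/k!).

L = -6 + (1 + 4·x + 4·x^2)·Dx  (order 1).
h: a_k = 4, 24, 24, -48, 24, 336/5, -1104/5, 13152/35, -12984/35, -3408/35, …
ICs: h(0) = 4.

f: a_k = 4, 12, 18, 18, 27/2, 81/10, 81/20, 243/140, 729/1120, 243/1120, …
Change of var in L_f (x↦r) gives L₀.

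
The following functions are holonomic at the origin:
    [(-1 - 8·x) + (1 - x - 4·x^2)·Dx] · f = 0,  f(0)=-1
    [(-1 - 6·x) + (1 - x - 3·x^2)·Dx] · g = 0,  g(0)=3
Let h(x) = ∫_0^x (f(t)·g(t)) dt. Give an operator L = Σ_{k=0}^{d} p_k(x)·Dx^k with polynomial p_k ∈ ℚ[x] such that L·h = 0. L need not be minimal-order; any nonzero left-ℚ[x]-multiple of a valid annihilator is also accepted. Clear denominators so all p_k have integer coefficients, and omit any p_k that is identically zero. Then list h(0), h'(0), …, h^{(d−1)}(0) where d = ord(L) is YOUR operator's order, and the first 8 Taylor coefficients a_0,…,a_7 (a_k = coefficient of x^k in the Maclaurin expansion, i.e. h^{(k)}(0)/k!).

f: a_k = -1, -1, -5, -9, -29, -65, -181, -441, …
g: a_k = 3, 3, 12, 21, 57, 120, 291, 651, …
Product ⇒ symmetric product L₀, ord ≤ 1.
∫: right-multiply L₀ by Dx.
L = (-2 - 12·x + 21·x^2 + 48·x^3)·Dx + (1 - 2·x - 6·x^2 + 7·x^3 + 12·x^4)·Dx^2  (order 2).
h: a_k = 0, -3, -3, -10, -75/4, -252/5, -112, -1971/7, …
ICs: h(0) = 0, h′(0) = -3.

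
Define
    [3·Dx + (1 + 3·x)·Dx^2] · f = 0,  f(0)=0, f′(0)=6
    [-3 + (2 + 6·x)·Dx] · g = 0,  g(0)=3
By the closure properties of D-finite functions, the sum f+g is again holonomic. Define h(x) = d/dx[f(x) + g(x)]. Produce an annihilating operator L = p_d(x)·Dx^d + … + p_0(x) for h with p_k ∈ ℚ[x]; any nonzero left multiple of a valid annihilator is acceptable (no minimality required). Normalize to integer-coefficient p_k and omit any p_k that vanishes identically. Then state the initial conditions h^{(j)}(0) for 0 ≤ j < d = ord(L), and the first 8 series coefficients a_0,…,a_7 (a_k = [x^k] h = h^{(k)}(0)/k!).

f: a_k = 0, 6, -9, 18, -81/2, 486/5, -243, 4374/7, …
g: a_k = 3, 9/2, -27/8, 81/16, -1215/128, 5103/256, -45927/1024, 216513/2048, …
f+g: L₀ = lclm(L_f,L_g), ord ≤ 2+1.
h₀' ⇒ L via d/dx closure of L₀.
L = 9 + (15 + 45·x)·Dx + (2 + 12·x + 18·x^2)·Dx^2  (order 2).
h: a_k = 21/2, -99/4, 1107/16, -6399/32, 149931/256, -884277/512, 10473543/2048, -62191719/4096, …
ICs: h(0) = 21/2, h′(0) = -99/4.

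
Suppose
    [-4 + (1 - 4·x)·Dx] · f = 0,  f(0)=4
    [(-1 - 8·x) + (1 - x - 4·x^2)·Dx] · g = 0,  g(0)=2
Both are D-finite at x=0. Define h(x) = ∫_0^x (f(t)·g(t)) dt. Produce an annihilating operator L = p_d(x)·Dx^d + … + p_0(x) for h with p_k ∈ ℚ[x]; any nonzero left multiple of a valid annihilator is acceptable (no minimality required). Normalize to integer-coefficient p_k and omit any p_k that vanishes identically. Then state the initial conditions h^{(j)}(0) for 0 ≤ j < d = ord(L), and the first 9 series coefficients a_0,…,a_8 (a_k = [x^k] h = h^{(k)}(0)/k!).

f: a_k = 4, 16, 64, 256, 1024, 4096, 16384, 65536, 262144, …
g: a_k = 2, 2, 10, 18, 58, 130, 362, 882, 2330, …
Product ⇒ symmetric product L₀, ord ≤ 1.
h=∫₀ˣh₀: take L = L₀·Dx.
L = (-5 + 48·x^2)·Dx + (1 - 5·x + 16·x^3)·Dx^2  (order 2).
h: a_k = 0, 8, 20, 200/3, 218, 744, 7700/3, 63048/7, 31965, …
ICs: h(0) = 0, h′(0) = 8.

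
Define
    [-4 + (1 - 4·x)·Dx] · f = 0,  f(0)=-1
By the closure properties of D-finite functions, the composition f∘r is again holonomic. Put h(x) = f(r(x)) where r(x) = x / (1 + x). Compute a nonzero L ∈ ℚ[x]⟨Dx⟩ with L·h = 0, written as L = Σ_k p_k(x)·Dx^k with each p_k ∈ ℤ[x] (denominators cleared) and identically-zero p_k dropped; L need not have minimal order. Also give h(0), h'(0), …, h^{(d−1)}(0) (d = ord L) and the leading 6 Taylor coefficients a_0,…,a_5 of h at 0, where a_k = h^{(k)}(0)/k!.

f: a_k = -1, -4, -16, -64, -256, -1024, …
L₀ from L_f via x↦r, Dx↦r'^{-1}Dx.
L = 4 + (-1 + 2·x + 3·x^2)·Dx  (order 1).
h: a_k = -1, -4, -12, -36, -108, -324, …
ICs: h(0) = -1.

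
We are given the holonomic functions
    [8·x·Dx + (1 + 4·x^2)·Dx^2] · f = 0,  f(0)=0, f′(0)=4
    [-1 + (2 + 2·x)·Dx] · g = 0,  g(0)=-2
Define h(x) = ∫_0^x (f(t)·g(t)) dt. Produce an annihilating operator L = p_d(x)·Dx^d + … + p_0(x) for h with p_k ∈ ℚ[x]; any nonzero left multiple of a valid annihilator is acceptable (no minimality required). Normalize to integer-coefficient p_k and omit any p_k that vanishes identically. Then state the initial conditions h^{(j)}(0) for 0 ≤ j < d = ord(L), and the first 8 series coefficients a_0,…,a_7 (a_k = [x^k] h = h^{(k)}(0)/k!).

L = (3 - 16·x - 4·x^2)·Dx + (-4 + 28·x + 48·x^2 + 16·x^3)·Dx^2 + (4 + 8·x + 20·x^2 + 32·x^3 + 16·x^4)·Dx^3  (order 3).
h: a_k = 0, 0, -4, -4/3, 35/12, 29/30, -6389/1440, -847/480, …
ICs: h(0) = 0, h′(0) = 0, h′′(0) = -8.

f: a_k = 0, 4, 0, -16/3, 0, 64/5, 0, -256/7, …
g: a_k = -2, -1, 1/4, -1/8, 5/64, -7/128, 21/512, -33/1024, …
Product ⇒ symmetric product L₀, ord ≤ 2.
Integrate: L := L₀·Dx.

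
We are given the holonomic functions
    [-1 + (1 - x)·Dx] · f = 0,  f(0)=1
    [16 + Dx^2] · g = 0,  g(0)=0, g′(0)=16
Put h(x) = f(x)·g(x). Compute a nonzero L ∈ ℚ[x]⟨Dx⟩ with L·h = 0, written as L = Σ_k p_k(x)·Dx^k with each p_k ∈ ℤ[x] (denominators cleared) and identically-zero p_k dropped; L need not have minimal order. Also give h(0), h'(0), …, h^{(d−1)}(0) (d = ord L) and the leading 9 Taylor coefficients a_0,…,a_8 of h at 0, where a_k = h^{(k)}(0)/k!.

f: a_k = 1, 1, 1, 1, 1, 1, 1, 1, 1, …
g: a_k = 0, 16, 0, -128/3, 0, 512/15, 0, -4096/315, 0, …
Product ⇒ symmetric product L₀, ord ≤ 2.
L = (-16 + 16·x) + 2·Dx + (-1 + x)·Dx^2  (order 2).
h: a_k = 0, 16, 16, -80/3, -80/3, 112/15, 112/15, -1744/315, -1744/315, …
ICs: h(0) = 0, h′(0) = 16.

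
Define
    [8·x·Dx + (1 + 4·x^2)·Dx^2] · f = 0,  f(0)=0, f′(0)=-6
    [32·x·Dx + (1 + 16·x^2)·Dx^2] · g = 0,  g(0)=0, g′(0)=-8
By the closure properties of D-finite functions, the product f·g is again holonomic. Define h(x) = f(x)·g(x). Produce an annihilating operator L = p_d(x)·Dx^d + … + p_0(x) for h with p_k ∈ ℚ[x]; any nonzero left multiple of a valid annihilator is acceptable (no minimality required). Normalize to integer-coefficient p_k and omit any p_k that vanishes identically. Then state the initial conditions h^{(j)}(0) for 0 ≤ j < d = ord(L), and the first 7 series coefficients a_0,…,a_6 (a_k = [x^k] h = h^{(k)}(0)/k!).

L = (-1536·x - 51200·x^3 - 262144·x^5 + 655360·x^7 + 6291456·x^9)·Dx + (-80 - 6592·x^2 - 92160·x^4 - 229376·x^6 + 2293760·x^8 + 9437184·x^10)·Dx^2 + (-160·x - 4480·x^3 - 30720·x^5 + 69632·x^7 + 1310720·x^9 + 3145728·x^11)·Dx^3 + (-1 - 40·x^2 - 464·x^4 + 29696·x^8 + 163840·x^10 + 262144·x^12)·Dx^4  (order 4).
h: a_k = 0, 0, 48, 0, -320, 0, 44288/15, …
ICs: h(0) = 0, h′(0) = 0, h′′(0) = 96, h′′′(0) = 0.

f: a_k = 0, -6, 0, 8, 0, -96/5, 0, …
g: a_k = 0, -8, 0, 128/3, 0, -2048/5, 0, …
Sym-product of L_f,L_g gives L₀ (≤ ord 4).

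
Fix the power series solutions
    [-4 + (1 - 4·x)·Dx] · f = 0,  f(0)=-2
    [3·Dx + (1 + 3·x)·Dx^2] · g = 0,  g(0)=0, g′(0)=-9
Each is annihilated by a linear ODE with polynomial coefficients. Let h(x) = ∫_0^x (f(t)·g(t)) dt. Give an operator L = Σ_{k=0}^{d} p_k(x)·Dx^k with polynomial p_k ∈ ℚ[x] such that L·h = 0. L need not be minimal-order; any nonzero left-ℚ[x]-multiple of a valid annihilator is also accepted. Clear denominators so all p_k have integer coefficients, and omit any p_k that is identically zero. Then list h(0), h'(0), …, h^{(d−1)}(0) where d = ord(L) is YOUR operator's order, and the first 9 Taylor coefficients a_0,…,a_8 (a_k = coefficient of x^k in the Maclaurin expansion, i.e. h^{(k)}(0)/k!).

L = 12·Dx + (5 + 36·x)·Dx^2 + (-1 + x + 12·x^2)·Dx^3  (order 3).
h: a_k = 0, 0, 9, 15, 117/2, 1629/10, 2958/5, 9621/5, 975663/140, …
ICs: h(0) = 0, h′(0) = 0, h′′(0) = 18.

f: a_k = -2, -8, -32, -128, -512, -2048, -8192, -32768, -131072, …
g: a_k = 0, -9, 27/2, -27, 243/4, -729/5, 729/2, -6561/7, 19683/8, …
f·g: L₀ = L_f ⊗_s L_g, ord ≤ 1·2.
∫: right-multiply L₀ by Dx.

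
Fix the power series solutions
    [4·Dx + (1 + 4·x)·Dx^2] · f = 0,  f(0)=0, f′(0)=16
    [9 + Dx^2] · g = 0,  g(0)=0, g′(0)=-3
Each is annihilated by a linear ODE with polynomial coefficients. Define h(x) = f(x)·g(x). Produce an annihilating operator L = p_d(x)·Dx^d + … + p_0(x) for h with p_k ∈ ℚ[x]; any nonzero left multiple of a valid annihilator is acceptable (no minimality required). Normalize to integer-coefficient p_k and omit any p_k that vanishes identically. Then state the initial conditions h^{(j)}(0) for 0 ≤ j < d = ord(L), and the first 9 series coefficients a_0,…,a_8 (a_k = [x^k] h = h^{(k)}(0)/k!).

f: a_k = 0, 16, -32, 256/3, -256, 4096/5, -8192/3, 65536/7, -32768, …
g: a_k = 0, -3, 0, 9/2, 0, -81/40, 0, 243/560, 0, …
Sym-product of L_f,L_g gives L₀ (≤ ord 4).
L = (-2043 - 1296·x + 44064·x^2 + 186624·x^3 + 186624·x^4) + (72 + 5472·x + 31104·x^2 + 41472·x^3)·Dx + (-182 + 864·x + 12096·x^2 + 41472·x^3 + 41472·x^4)·Dx^2 + (8 + 608·x + 3456·x^2 + 4608·x^3)·Dx^3 + (5 + 112·x + 800·x^2 + 2304·x^3 + 2304·x^4)·Dx^4  (order 4).
h: a_k = 0, 0, -48, 96, -184, 624, -2106, 35524/5, -859821/35, …
ICs: h(0) = 0, h′(0) = 0, h′′(0) = -96, h′′′(0) = 576.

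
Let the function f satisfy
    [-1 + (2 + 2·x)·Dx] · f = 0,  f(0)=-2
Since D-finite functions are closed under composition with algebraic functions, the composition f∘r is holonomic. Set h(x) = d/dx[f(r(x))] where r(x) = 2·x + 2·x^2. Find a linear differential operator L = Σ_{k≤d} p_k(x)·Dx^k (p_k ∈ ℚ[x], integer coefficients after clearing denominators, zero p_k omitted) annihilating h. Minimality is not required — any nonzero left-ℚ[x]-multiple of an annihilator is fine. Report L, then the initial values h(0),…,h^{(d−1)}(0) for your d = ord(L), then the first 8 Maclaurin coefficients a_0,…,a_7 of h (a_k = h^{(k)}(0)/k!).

L = 1 + (-1 - 4·x - 6·x^2 - 4·x^3)·Dx  (order 1).
h: a_k = -2, -2, 3, -3, 5/4, 9/4, -49/8, 61/8, …
ICs: h(0) = -2.

f: a_k = -2, -1, 1/4, -1/8, 5/64, -7/128, 21/512, -33/1024, …
h₀=f(r): pull back L_f along r ⇒ L₀.
h₀' ⇒ L via d/dx closure of L₀.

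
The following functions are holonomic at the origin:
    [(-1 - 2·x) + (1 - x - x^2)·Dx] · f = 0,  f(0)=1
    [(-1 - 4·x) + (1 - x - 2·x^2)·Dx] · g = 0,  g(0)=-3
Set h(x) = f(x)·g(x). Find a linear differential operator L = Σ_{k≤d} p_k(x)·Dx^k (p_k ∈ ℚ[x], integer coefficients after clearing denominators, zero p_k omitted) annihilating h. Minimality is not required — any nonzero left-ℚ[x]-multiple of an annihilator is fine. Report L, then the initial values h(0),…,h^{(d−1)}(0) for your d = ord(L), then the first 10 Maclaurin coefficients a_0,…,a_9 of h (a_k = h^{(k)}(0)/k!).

f: a_k = 1, 1, 2, 3, 5, 8, 13, 21, 34, 55, …
g: a_k = -3, -3, -9, -15, -33, -63, -129, -255, -513, -1023, …
L₀ := L_f ⊗_s L_g (sym. prod.), ord ≤ 1.
L = (-2 - 4·x + 9·x^2 + 8·x^3) + (1 - 2·x - 2·x^2 + 3·x^3 + 2·x^4)·Dx  (order 1).
h: a_k = -3, -6, -18, -39, -90, -192, -411, -858, -1782, -3663, …
ICs: h(0) = -3.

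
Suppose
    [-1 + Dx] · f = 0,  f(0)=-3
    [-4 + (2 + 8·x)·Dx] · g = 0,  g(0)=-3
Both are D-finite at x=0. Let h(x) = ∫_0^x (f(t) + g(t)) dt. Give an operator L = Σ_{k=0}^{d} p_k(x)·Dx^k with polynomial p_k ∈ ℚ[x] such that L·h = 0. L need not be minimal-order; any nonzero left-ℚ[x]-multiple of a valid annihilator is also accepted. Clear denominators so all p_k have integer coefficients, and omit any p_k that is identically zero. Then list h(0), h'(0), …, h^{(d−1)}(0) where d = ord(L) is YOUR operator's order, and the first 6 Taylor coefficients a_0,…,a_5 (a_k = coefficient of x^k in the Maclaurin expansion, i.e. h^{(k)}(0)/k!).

f: a_k = -3, -3, -3/2, -1/2, -1/8, -1/40, …
g: a_k = -3, -6, 6, -12, 30, -84, …
Weyl lclm of L_f,L_g ⇒ L₀ (ord ≤ 2).
h=∫₀ˣh₀: take L = L₀·Dx.
L = (6 + 8·x)·Dx + (-5 - 8·x - 16·x^2)·Dx^2 + (-1 + 16·x^2)·Dx^3  (order 3).
h: a_k = 0, -6, -9/2, 3/2, -25/8, 239/40, …
ICs: h(0) = 0, h′(0) = -6, h′′(0) = -9.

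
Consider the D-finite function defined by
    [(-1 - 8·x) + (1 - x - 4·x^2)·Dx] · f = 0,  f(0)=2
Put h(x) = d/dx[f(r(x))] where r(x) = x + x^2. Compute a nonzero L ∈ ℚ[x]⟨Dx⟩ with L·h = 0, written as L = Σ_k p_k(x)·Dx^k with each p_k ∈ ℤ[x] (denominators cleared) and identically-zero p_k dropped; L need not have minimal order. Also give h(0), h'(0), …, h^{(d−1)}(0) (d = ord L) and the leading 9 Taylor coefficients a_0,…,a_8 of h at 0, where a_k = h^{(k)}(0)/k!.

f: a_k = 2, 2, 10, 18, 58, 130, 362, 882, 2330, …
Substitute x→r, Dx→(1/r')Dx; clear ⇒ L₀.
Differentiate: ansatz ord ≤ ord L₀ ⇒ L.
L = (12 + 78·x + 246·x^2 + 656·x^3 + 1128·x^4 + 960·x^5 + 320·x^6) + (-1 - 9·x - 9·x^2 + 66·x^3 + 220·x^4 + 312·x^5 + 224·x^6 + 64·x^7)·Dx  (order 1).
h: a_k = 2, 24, 114, 488, 2080, 8268, 32102, 122336, 458190, …
ICs: h(0) = 2.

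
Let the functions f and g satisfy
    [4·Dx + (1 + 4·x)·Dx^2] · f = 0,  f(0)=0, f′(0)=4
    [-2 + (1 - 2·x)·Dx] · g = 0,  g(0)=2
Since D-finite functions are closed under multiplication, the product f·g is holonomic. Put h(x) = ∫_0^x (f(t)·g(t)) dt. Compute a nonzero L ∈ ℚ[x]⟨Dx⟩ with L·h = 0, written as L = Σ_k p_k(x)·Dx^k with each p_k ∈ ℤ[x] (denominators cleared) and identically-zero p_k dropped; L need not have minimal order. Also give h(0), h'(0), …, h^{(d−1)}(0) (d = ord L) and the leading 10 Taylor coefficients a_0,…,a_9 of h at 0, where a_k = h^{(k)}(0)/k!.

f: a_k = 0, 4, -8, 64/3, -64, 1024/5, -2048/3, 16384/7, -8192, 262144/9, …
g: a_k = 2, 4, 8, 16, 32, 64, 128, 256, 512, 1024, …
h₀=f·g: eliminate ⇒ L₀, order ≤ 2·1.
h=∫h₀ ⇒ L = L₀·Dx.
L = 8·Dx + 24·x·Dx^2 + (-1 - 2·x + 8·x^2)·Dx^3  (order 3).
h: a_k = 0, 0, 4, 0, 32/3, -128/15, 2432/45, -512/5, 14208/35, -346112/315, …
ICs: h(0) = 0, h′(0) = 0, h′′(0) = 8.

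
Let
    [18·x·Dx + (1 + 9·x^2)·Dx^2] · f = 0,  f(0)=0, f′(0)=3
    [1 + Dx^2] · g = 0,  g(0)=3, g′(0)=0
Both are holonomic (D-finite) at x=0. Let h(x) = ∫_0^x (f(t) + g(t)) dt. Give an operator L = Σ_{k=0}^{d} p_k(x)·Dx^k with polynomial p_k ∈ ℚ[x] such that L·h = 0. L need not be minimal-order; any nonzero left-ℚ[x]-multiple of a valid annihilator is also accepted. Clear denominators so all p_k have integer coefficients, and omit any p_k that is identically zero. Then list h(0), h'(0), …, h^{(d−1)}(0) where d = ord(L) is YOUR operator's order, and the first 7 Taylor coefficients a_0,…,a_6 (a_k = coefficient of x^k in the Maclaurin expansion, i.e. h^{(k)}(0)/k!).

f: a_k = 0, 3, 0, -9, 0, 243/5, 0, …
g: a_k = 3, 0, -3/2, 0, 1/8, 0, -1/240, …
h₀=f+g: left-lcm gives L₀, ord ≤ 4.
h=∫₀ˣh₀: take L = L₀·Dx.
L = (-1926·x + 17820·x^3 + 1458·x^5)·Dx^2 + (-17 + 351·x^2 + 4617·x^4 + 729·x^6)·Dx^3 + (-1926·x + 17820·x^3 + 1458·x^5)·Dx^4 + (-17 + 351·x^2 + 4617·x^4 + 729·x^6)·Dx^5  (order 5).
h: a_k = 0, 3, 3/2, -1/2, -9/4, 1/40, 81/10, …
ICs: h(0) = 0, h′(0) = 3, h′′(0) = 3, h′′′(0) = -3, h′′′′(0) = -54.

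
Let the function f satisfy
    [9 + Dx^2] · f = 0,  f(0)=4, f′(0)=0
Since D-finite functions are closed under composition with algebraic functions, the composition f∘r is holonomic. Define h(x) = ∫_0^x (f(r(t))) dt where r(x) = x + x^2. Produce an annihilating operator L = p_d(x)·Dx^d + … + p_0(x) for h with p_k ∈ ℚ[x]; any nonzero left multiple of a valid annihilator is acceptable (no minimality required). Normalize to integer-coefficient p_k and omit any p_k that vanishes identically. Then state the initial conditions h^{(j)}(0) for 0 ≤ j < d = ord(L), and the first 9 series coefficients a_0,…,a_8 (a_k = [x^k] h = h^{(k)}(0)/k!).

f: a_k = 4, 0, -18, 0, 27/2, 0, -81/20, 0, 729/1120, …
L₀ from L_f via x↦r, Dx↦r'^{-1}Dx.
h=∫₀ˣh₀: take L = L₀·Dx.
L = (9 + 54·x + 108·x^2 + 72·x^3)·Dx - 2·Dx^2 + (1 + 2·x)·Dx^3  (order 3).
h: a_k = 0, 4, 0, -6, -9, -9/10, 9, 1539/140, 297/80, …
ICs: h(0) = 0, h′(0) = 4, h′′(0) = 0.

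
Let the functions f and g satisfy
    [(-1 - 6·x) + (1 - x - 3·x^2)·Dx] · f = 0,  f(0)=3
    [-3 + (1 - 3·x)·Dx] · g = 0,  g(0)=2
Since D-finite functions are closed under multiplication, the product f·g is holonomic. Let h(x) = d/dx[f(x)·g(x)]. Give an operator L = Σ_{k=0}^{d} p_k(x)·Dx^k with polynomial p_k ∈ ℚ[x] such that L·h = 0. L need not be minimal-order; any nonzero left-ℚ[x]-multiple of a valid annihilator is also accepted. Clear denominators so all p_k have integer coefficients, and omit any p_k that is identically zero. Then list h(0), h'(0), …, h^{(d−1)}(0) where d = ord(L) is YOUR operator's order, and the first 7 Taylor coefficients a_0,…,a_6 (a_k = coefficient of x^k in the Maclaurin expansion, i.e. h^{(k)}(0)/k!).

L = (32 - 54·x - 216·x^2 + 972·x^4) + (-4 + 16·x + 27·x^2 - 144·x^3 + 243·x^5)·Dx  (order 1).
h: a_k = 24, 192, 990, 4416, 17760, 67428, 245112, …
ICs: h(0) = 24.

f: a_k = 3, 3, 12, 21, 57, 120, 291, …
g: a_k = 2, 6, 18, 54, 162, 486, 1458, …
h₀=f·g: eliminate ⇒ L₀, order ≤ 1·1.
Differentiate: ansatz ord ≤ ord L₀ ⇒ L.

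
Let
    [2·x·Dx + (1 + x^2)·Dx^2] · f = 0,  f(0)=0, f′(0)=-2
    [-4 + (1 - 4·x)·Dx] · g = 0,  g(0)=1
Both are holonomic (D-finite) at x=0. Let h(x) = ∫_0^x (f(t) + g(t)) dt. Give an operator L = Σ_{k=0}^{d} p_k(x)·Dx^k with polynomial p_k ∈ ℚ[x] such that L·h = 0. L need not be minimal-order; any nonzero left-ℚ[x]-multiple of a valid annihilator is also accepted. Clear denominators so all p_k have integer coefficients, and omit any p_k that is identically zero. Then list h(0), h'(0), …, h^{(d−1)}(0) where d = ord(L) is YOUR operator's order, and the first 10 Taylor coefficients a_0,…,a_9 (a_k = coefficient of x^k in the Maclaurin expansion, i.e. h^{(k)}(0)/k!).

L = (8 - 128·x - 24·x^2)·Dx^2 + (-49 + 8·x - 109·x^2 - 24·x^3)·Dx^3 + (4 - 15·x - 15·x^3 - 4·x^4)·Dx^4  (order 4).
h: a_k = 0, 1, 1, 16/3, 97/6, 256/5, 853/5, 4096/7, 57345/28, 65536/9, …
ICs: h(0) = 0, h′(0) = 1, h′′(0) = 2, h′′′(0) = 32.

f: a_k = 0, -2, 0, 2/3, 0, -2/5, 0, 2/7, 0, -2/9, …
g: a_k = 1, 4, 16, 64, 256, 1024, 4096, 16384, 65536, 262144, …
Weyl lclm of L_f,L_g ⇒ L₀ (ord ≤ 3).
h=∫₀ˣh₀: take L = L₀·Dx.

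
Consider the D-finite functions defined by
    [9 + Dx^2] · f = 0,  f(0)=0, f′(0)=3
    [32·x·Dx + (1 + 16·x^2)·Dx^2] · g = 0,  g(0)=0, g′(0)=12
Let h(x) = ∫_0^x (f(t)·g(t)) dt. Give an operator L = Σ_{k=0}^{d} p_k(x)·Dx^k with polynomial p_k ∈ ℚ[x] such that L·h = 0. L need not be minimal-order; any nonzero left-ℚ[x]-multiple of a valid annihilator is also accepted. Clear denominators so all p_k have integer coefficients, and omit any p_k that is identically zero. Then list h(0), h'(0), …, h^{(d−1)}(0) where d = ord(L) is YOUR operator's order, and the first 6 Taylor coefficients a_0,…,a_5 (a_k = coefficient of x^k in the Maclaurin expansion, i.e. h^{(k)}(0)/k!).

f: a_k = 0, 3, 0, -9/2, 0, 81/40, …
g: a_k = 0, 12, 0, -64, 0, 3072/5, …
Product ⇒ symmetric product L₀, ord ≤ 4.
h=∫h₀ ⇒ L = L₀·Dx.
L = (16425 + 696384·x^2 + 2778624·x^4 + 11943936·x^6 + 47775744·x^8)·Dx + (23616·x + 543744·x^3 + 3981312·x^5 + 21233664·x^7)·Dx^2 + (2050 + 87168·x^2 + 470016·x^4 + 2654208·x^6 + 10616832·x^8)·Dx^3 + (2624·x + 60416·x^3 + 442368·x^5 + 2359296·x^7)·Dx^4 + (25 + 1088·x^2 + 17920·x^4 + 147456·x^6 + 589824·x^8)·Dx^5  (order 5).
h: a_k = 0, 0, 0, 12, 0, -246/5, …
ICs: h(0) = 0, h′(0) = 0, h′′(0) = 0, h′′′(0) = 72, h′′′′(0) = 0.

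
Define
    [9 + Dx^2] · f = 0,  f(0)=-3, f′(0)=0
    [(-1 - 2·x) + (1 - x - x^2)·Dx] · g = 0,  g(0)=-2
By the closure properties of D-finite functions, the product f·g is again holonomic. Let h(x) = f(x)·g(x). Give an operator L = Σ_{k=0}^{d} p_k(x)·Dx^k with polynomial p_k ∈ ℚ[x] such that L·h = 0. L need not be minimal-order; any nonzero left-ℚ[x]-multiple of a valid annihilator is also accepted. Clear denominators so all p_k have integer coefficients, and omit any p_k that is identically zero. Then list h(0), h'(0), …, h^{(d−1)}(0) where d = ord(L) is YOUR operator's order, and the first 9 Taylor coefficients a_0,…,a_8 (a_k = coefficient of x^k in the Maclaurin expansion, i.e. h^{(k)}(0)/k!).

f: a_k = -3, 0, 27/2, 0, -81/8, 0, 243/80, 0, -2187/4480, …
g: a_k = -2, -2, -4, -6, -10, -16, -26, -42, -68, …
h₀=f·g: eliminate ⇒ L₀, order ≤ 2·1.
L = (-7 + 9·x + 9·x^2) + (2 + 4·x)·Dx + (-1 + x + x^2)·Dx^2  (order 2).
h: a_k = 6, 6, -15, -9, -15/4, -51/4, -903/40, -1413/40, -127509/2240, …
ICs: h(0) = 6, h′(0) = 6.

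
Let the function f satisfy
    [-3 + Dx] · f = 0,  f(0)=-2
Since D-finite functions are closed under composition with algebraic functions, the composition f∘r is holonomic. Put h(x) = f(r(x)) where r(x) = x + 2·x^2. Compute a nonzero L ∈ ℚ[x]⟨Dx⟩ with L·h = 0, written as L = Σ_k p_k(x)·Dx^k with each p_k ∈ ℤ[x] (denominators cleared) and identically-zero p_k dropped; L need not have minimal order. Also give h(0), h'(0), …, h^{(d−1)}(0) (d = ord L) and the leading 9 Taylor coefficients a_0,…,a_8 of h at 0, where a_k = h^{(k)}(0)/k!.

f: a_k = -2, -6, -9, -9, -27/4, -81/20, -81/40, -243/280, -729/2240, …
f∘r: x↦r, Dx↦Dx/r' in L_f ⇒ L₀.
L = (-3 - 12·x) + Dx  (order 1).
h: a_k = -2, -6, -21, -45, -387/4, -3321/20, -11061/40, -112887/280, -253557/448, …
ICs: h(0) = -2.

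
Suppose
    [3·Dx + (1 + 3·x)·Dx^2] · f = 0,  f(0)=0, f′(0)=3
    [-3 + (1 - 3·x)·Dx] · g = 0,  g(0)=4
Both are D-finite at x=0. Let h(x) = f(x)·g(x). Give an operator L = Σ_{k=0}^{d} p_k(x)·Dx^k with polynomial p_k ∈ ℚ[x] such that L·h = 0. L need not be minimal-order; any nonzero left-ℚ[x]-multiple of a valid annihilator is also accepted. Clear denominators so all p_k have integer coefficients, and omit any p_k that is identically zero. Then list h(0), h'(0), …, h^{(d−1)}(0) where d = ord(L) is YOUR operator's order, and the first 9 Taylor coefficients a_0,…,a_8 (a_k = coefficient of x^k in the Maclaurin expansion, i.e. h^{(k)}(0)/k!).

f: a_k = 0, 3, -9/2, 9, -81/4, 243/5, -243/2, 2187/7, -6561/8, …
g: a_k = 4, 12, 36, 108, 324, 972, 2916, 8748, 26244, …
f·g: L₀ = L_f ⊗_s L_g, ord ≤ 2·1.
L = 9 + (3 + 27·x)·Dx + (-1 + 9·x^2)·Dx^2  (order 2).
h: a_k = 0, 12, 18, 90, 189, 3807/5, 8991/5, 232551/35, 1165671/70, …
ICs: h(0) = 0, h′(0) = 12.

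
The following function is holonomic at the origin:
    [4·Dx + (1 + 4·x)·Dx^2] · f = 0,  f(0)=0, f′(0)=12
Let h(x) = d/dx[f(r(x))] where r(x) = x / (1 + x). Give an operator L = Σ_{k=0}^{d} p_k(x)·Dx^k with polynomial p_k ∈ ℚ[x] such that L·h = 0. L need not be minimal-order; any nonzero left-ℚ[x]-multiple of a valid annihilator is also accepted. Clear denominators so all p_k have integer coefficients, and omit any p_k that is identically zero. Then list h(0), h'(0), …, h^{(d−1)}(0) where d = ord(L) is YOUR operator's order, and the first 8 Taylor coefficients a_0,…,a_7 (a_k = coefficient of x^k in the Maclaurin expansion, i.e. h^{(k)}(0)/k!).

f: a_k = 0, 12, -24, 64, -192, 3072/5, -2048, 49152/7, …
L₀ from L_f via x↦r, Dx↦r'^{-1}Dx.
h=h₀': d/dx-closure on L₀ ⇒ L.
L = (6 + 10·x) + (1 + 6·x + 5·x^2)·Dx  (order 1).
h: a_k = 12, -72, 372, -1872, 9372, -46872, 234372, -1171872, …
ICs: h(0) = 12.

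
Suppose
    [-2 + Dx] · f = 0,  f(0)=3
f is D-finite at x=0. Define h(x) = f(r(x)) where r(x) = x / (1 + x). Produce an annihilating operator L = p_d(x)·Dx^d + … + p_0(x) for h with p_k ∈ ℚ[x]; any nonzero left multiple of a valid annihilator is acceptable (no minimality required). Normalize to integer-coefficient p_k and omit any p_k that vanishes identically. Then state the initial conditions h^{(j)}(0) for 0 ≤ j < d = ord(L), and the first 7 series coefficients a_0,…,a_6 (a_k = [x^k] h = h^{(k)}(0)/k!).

f: a_k = 3, 6, 6, 4, 2, 4/5, 4/15, …
Substitute x→r, Dx→(1/r')Dx; clear ⇒ L₀.
L = -2 + (1 + 2·x + x^2)·Dx  (order 1).
h: a_k = 3, 6, 0, -2, 2, -6/5, 4/15, …
ICs: h(0) = 3.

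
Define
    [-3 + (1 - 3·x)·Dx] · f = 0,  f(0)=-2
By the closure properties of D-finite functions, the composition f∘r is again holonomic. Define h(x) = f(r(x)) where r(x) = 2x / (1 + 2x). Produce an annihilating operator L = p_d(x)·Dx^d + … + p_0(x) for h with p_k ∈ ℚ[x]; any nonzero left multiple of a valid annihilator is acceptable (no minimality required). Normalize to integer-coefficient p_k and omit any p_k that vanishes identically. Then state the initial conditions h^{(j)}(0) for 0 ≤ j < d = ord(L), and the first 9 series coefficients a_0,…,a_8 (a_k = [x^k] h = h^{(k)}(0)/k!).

f: a_k = -2, -6, -18, -54, -162, -486, -1458, -4374, -13122, …
Substitute x→r, Dx→(1/r')Dx; clear ⇒ L₀.
L = 6 + (-1 + 2·x + 8·x^2)·Dx  (order 1).
h: a_k = -2, -12, -48, -192, -768, -3072, -12288, -49152, -196608, …
ICs: h(0) = -2.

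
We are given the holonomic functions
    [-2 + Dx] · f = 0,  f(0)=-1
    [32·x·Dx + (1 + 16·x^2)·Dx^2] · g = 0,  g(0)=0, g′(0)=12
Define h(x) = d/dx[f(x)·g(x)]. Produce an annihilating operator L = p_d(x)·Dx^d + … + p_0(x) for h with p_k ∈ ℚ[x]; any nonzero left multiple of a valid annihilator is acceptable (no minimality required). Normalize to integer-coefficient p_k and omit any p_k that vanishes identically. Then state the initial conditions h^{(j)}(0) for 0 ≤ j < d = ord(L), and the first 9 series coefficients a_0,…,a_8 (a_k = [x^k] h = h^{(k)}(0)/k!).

f: a_k = -1, -2, -2, -4/3, -2/3, -4/15, -4/45, -8/315, -2/315, …
g: a_k = 0, 12, 0, -64, 0, 3072/5, 0, -49152/7, 0, …
Product ⇒ symmetric product L₀, ord ≤ 2.
h=h₀': d/dx-closure on L₀ ⇒ L.
L = (-28 - 128·x + 1664·x^2 - 2048·x^3 + 1024·x^4) + (12 + 96·x - 896·x^2 + 1536·x^3 - 1024·x^4)·Dx + (1 - 16·x + 32·x^2 - 256·x^3 + 256·x^4)·Dx^2  (order 2).
h: a_k = -12, -48, 120, 448, -2472, -6880, 204208/5, 11122432/105, -23228696/35, …
ICs: h(0) = -12, h′(0) = -48.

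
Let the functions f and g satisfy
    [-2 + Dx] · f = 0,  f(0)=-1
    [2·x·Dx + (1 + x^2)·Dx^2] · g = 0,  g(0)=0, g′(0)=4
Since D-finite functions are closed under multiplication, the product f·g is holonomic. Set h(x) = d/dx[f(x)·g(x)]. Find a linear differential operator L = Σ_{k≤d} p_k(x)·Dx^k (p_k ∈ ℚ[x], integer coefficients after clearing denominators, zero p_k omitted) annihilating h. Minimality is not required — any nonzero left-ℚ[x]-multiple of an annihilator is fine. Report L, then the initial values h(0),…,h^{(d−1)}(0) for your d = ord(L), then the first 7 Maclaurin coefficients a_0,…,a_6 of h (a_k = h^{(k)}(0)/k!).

L = (2 - 8·x + 14·x^2 - 8·x^3 + 4·x^4) + (-3 + 6·x - 11·x^2 + 6·x^3 - 4·x^4)·Dx + (1 - x + 2·x^2 - x^3 + x^4)·Dx^2  (order 2).
h: a_k = -4, -16, -20, -32/3, -4, -16/3, -52/15, …
ICs: h(0) = -4, h′(0) = -16.

f: a_k = -1, -2, -2, -4/3, -2/3, -4/15, -4/45, …
g: a_k = 0, 4, 0, -4/3, 0, 4/5, 0, …
Product ⇒ symmetric product L₀, ord ≤ 2.
Differentiate: ansatz ord ≤ ord L₀ ⇒ L.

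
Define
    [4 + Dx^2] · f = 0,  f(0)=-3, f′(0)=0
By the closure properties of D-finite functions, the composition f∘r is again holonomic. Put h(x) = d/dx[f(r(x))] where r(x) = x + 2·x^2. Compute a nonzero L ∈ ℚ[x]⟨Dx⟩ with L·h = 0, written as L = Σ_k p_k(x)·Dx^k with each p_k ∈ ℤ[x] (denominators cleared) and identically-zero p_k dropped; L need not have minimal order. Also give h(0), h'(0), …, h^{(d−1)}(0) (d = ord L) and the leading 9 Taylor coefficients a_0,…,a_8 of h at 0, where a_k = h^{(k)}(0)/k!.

L = (52 + 64·x + 384·x^2 + 1024·x^3 + 1024·x^4) + (-12 - 48·x)·Dx + (1 + 8·x + 16·x^2)·Dx^2  (order 2).
h: a_k = 0, 12, 72, 88, -80, -1432/5, -2128/5, -13456/105, 13344/35, …
ICs: h(0) = 0, h′(0) = 12.

f: a_k = -3, 0, 6, 0, -2, 0, 4/15, 0, -2/105, …
Substitute x→r, Dx→(1/r')Dx; clear ⇒ L₀.
h=h₀': d/dx-closure on L₀ ⇒ L.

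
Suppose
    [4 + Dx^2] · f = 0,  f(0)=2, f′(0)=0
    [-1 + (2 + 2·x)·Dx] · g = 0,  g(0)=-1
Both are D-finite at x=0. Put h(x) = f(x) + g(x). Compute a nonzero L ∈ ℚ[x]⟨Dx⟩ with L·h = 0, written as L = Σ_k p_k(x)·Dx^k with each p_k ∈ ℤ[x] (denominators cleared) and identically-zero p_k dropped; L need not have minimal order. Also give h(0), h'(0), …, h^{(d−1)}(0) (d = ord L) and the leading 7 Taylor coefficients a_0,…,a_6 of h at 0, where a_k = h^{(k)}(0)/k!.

f: a_k = 2, 0, -4, 0, 4/3, 0, -8/45, …
g: a_k = -1, -1/2, 1/8, -1/16, 5/128, -7/256, 21/1024, …
Weyl lclm of L_f,L_g ⇒ L₀ (ord ≤ 3).
L = (-76 - 128·x - 64·x^2) + (120 + 376·x + 384·x^2 + 128·x^3)·Dx + (-19 - 32·x - 16·x^2)·Dx^2 + (30 + 94·x + 96·x^2 + 32·x^3)·Dx^3  (order 3).
h: a_k = 1, -1/2, -31/8, -1/16, 527/384, -7/256, -7247/46080, …
ICs: h(0) = 1, h′(0) = -1/2, h′′(0) = -31/4.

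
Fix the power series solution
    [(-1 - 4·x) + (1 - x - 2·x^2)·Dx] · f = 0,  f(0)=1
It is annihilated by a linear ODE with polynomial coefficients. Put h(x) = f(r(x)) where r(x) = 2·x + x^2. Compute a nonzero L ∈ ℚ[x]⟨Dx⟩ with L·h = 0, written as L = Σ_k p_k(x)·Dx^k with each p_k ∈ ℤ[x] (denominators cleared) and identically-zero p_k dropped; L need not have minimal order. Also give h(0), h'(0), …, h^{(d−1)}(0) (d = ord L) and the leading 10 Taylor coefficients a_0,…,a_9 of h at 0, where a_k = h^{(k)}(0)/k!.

L = (2 + 16·x + 8·x^2) + (-1 + 3·x + 6·x^2 + 2·x^3)·Dx  (order 1).
h: a_k = 1, 2, 13, 52, 239, 1054, 4701, 20904, 93027, 413906, …
ICs: h(0) = 1.

f: a_k = 1, 1, 3, 5, 11, 21, 43, 85, 171, 341, …
f∘r: x↦r, Dx↦Dx/r' in L_f ⇒ L₀.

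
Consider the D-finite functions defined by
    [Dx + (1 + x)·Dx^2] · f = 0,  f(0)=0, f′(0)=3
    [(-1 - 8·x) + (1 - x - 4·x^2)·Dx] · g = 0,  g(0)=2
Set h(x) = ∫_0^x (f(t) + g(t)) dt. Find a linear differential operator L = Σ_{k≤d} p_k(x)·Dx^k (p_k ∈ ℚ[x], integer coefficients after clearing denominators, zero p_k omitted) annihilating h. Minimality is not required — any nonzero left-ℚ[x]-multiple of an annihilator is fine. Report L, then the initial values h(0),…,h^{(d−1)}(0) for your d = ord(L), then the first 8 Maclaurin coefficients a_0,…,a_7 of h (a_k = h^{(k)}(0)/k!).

f: a_k = 0, 3, -3/2, 1, -3/4, 3/5, -1/2, 3/7, …
g: a_k = 2, 2, 10, 18, 58, 130, 362, 882, …
f+g: L₀ = lclm(L_f,L_g), ord ≤ 2+1.
∫: right-multiply L₀ by Dx.
L = (-74 - 562·x - 1120·x^2 - 1728·x^3 - 768·x^4)·Dx^2 + (-52 - 576·x - 1636·x^2 - 3264·x^3 - 3488·x^4 - 1280·x^5)·Dx^3 + (11 + 41·x + 53·x^2 - 185·x^3 - 704·x^4 - 752·x^5 - 256·x^6)·Dx^4  (order 4).
h: a_k = 0, 2, 5/2, 17/6, 19/4, 229/20, 653/30, 723/14, …
ICs: h(0) = 0, h′(0) = 2, h′′(0) = 5, h′′′(0) = 17.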